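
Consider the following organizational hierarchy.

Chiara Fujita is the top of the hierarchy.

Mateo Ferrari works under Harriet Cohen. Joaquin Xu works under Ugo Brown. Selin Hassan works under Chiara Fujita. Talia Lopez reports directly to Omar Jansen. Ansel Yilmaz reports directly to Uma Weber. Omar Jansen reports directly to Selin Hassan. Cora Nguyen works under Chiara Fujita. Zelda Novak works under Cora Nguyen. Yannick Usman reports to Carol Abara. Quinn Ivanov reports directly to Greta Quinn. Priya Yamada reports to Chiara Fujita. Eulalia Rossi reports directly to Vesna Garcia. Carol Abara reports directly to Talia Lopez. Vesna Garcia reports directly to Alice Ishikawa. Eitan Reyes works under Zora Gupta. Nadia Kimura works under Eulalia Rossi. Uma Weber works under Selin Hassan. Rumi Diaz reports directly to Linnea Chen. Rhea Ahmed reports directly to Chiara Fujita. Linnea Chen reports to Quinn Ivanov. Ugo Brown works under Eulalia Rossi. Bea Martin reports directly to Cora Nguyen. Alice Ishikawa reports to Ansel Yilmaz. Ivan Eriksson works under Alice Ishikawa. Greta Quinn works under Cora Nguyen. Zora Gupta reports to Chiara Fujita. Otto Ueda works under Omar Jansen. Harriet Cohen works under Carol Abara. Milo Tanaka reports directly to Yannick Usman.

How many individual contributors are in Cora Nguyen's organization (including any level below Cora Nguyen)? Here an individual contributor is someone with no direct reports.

The people in Cora Nguyen's organization with no one reporting to them are Zelda Novak, Bea Martin, Rumi Diaz. That is 3.

3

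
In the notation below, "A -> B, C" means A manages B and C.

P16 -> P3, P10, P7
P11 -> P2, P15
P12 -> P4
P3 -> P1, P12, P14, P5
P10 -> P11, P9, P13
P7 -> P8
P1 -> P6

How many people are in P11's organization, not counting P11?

2

P11 directly manages P2, P15. P2 has no reports. P15 has no reports. So P11's organization is 2 direct reports plus everyone under them: 1 + 1 = 2.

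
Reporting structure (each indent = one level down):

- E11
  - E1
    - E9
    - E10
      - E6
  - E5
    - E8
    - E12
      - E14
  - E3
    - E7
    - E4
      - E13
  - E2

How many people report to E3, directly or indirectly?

E3 directly manages E7, E4. E7 has no reports. Under E4: E13 (1). So E3's organization is 2 direct reports plus everyone under them: 1 + 2 = 3.

3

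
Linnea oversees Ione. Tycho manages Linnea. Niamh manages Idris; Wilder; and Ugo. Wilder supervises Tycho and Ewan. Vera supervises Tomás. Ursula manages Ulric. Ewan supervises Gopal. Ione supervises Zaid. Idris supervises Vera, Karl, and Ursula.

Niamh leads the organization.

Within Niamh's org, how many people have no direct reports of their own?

The people in Niamh's organization with no one reporting to them are Ugo, Gopal, Zaid, Ulric, Karl, Tomás. That is 6.

6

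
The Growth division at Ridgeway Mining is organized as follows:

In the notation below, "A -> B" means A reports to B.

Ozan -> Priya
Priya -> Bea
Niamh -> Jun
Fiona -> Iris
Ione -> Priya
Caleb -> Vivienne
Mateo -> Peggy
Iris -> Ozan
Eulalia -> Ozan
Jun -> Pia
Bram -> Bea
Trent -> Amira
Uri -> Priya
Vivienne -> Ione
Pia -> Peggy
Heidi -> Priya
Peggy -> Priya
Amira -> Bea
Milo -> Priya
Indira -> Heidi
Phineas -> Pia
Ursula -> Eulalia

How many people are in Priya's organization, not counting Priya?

18

Priya directly manages Ozan, Heidi, Peggy, Milo, Uri, Ione. Under Ozan: Eulalia, Ursula, Iris, Fiona (4). Under Heidi: Indira (1). Under Peggy: Pia, Jun, Niamh, Phineas, Mateo (5). Milo has no reports. Uri has no reports. Under Ione: Vivienne, Caleb (2). So Priya's organization is 6 direct reports plus everyone under them: 5 + 2 + 6 + 1 + 1 + 3 = 18.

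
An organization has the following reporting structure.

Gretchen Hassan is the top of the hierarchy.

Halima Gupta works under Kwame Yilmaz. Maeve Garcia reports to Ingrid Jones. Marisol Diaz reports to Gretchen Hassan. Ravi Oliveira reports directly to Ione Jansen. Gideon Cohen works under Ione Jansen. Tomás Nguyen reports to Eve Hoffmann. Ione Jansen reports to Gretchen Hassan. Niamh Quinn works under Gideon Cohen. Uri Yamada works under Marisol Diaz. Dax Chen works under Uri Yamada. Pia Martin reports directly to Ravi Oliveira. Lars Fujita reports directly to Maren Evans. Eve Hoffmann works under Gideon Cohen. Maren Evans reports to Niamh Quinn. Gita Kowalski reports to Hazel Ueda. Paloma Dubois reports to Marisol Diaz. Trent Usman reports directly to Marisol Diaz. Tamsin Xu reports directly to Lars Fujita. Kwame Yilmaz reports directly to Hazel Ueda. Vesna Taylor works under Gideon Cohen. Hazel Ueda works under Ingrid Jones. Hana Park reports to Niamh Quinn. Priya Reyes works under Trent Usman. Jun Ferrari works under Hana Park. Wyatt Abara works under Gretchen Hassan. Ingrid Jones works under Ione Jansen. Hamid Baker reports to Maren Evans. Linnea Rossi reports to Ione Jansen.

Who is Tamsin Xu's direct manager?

Lars Fujita

Tamsin Xu reports directly to Lars Fujita.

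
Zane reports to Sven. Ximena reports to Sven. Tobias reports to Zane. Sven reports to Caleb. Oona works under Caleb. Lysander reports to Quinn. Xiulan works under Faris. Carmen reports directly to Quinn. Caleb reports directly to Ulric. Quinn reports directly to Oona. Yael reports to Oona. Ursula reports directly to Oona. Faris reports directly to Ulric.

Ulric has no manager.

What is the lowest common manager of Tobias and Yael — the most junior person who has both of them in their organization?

Tobias's chain of managers is Zane, Sven, Caleb, Ulric. Yael's chain of managers is Oona, Caleb, Ulric. The first manager that appears in both chains is Caleb.

Caleb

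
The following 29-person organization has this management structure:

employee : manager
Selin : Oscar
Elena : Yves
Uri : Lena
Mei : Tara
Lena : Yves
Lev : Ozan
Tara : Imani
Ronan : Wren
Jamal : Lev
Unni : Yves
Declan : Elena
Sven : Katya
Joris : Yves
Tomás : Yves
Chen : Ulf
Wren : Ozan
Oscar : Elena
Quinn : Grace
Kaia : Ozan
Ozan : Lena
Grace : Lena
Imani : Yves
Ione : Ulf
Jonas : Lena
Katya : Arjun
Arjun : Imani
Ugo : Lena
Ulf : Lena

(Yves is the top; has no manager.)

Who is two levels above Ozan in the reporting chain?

Yves

Ozan reports to Lena, and Lena reports to Yves. So Ozan's skip-level manager is Yves.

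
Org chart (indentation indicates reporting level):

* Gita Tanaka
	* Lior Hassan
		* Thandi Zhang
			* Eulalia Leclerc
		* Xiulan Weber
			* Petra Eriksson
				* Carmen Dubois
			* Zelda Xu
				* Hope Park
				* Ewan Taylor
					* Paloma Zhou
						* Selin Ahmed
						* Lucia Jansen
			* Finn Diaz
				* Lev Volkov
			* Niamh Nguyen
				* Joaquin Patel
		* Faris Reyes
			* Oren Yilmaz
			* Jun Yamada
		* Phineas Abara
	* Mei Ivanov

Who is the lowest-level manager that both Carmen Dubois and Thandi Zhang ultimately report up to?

Lior Hassan

Carmen Dubois's chain of managers is Petra Eriksson, Xiulan Weber, Lior Hassan, Gita Tanaka. Thandi Zhang's chain of managers is Lior Hassan, Gita Tanaka. The first manager that appears in both chains is Lior Hassan.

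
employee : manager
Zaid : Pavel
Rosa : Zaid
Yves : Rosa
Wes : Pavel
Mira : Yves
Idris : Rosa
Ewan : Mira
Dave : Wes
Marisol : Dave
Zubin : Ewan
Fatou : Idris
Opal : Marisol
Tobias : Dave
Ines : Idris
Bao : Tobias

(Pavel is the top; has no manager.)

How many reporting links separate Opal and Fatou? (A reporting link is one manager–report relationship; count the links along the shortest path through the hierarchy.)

Opal is 4 levels below Pavel, and Fatou is 4 levels below Pavel (their lowest common manager). The shortest path runs up from Opal to Pavel and back down to Fatou: 4 + 4 = 8 links.

8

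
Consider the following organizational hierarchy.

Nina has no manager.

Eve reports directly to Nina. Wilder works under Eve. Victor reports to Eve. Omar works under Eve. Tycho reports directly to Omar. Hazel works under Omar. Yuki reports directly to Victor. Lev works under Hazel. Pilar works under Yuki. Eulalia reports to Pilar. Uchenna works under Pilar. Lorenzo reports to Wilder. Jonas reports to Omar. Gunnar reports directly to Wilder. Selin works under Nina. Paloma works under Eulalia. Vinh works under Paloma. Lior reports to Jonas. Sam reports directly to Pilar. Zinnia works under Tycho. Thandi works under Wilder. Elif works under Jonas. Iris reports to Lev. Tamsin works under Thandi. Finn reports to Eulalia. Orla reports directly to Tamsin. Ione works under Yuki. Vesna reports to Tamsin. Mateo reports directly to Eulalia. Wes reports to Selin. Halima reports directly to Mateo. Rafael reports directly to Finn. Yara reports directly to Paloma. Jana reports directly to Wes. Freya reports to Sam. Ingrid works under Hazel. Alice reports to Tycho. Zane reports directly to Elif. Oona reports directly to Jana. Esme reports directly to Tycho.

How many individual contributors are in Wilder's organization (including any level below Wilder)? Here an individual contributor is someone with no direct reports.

The people in Wilder's organization with no one reporting to them are Vesna, Orla, Gunnar, Lorenzo. That is 4.

4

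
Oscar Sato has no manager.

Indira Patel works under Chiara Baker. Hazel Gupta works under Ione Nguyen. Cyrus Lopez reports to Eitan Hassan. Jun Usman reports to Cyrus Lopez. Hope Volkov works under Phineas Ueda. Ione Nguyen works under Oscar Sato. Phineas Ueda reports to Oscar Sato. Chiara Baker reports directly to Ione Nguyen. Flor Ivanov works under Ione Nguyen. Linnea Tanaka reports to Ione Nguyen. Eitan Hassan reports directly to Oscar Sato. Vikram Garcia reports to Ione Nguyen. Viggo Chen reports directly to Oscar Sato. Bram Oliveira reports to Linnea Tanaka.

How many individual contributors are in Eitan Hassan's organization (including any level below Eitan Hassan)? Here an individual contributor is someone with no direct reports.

1

The only person in Eitan Hassan's organization with no one reporting to them is Jun Usman. That is 1.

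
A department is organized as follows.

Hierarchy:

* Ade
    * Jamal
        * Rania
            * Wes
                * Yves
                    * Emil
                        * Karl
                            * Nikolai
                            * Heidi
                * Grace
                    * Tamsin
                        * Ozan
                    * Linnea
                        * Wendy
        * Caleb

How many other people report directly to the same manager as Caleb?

Caleb reports to Jamal. Jamal's other direct reports are Rania — 1 peer.

1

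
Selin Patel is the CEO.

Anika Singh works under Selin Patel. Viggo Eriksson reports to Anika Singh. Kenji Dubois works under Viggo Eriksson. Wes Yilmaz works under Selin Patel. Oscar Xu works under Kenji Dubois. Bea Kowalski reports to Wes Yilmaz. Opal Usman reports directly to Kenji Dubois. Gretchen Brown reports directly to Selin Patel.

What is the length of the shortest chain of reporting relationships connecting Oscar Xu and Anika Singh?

3

Oscar Xu is in Anika Singh's organization: the chain from Oscar Xu up to Anika Singh is Oscar Xu → Kenji Dubois → Viggo Eriksson → Anika Singh, which is 3 links.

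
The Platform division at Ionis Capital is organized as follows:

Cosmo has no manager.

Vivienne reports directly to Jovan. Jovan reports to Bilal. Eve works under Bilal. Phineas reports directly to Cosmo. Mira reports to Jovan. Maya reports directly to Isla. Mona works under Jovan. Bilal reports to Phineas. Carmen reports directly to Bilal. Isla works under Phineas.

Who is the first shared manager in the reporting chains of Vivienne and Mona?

Vivienne's chain of managers is Jovan, Bilal, Phineas, Cosmo. Mona's chain of managers is Jovan, Bilal, Phineas, Cosmo. The first manager that appears in both chains is Jovan.

Jovan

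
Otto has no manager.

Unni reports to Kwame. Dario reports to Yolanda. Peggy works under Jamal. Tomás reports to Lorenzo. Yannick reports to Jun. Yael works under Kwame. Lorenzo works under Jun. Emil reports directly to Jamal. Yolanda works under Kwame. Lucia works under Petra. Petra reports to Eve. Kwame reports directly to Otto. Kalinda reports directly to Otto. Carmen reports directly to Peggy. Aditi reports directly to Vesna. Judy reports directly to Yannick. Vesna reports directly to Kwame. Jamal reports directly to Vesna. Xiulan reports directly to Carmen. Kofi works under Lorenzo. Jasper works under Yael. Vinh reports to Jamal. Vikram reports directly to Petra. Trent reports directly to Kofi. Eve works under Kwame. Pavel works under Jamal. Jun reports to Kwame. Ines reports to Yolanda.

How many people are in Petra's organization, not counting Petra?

Petra directly manages Vikram, Lucia. Vikram has no reports. Lucia has no reports. So Petra's organization is 2 direct reports plus everyone under them: 1 + 1 = 2.

2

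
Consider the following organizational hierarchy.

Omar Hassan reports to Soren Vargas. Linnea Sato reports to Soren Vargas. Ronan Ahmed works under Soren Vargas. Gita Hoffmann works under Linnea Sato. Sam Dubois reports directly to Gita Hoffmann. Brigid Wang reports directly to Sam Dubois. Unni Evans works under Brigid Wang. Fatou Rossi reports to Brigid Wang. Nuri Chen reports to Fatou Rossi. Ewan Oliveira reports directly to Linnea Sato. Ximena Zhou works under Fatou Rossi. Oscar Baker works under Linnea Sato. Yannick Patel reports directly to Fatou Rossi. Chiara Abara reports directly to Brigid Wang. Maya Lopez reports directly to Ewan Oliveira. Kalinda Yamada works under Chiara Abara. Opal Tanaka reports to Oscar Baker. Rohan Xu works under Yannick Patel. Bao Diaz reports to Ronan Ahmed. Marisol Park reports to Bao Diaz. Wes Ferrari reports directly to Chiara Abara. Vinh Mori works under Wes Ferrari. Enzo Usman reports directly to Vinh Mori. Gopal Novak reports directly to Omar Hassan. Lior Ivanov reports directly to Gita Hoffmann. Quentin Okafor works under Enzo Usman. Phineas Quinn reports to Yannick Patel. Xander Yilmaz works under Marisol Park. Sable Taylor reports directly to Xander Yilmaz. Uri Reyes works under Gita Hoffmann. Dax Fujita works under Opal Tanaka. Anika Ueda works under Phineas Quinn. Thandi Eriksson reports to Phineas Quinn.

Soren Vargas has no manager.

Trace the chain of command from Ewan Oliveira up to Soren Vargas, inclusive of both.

Ewan Oliveira -> Linnea Sato -> Soren Vargas

Ewan Oliveira reports to Linnea Sato. Linnea Sato reports to Soren Vargas. Soren Vargas is at the top.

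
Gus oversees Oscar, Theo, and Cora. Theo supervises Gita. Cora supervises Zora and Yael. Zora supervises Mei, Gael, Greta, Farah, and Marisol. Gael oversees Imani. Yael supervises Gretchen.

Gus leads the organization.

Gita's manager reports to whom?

Gus

Gita reports to Theo, and Theo reports to Gus. So Gita's skip-level manager is Gus.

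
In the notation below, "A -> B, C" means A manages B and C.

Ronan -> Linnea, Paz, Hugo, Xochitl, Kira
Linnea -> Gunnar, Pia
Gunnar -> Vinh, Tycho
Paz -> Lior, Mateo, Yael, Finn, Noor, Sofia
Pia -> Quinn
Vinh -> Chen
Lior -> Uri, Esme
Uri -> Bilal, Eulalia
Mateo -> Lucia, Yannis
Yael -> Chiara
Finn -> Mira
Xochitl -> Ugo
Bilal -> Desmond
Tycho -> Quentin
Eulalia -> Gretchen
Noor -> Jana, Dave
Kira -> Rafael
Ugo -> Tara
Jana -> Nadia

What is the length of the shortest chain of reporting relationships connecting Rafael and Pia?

4

Rafael is 2 levels below Ronan, and Pia is 2 levels below Ronan (their lowest common manager). The shortest path runs up from Rafael to Ronan and back down to Pia: 2 + 2 = 4 links.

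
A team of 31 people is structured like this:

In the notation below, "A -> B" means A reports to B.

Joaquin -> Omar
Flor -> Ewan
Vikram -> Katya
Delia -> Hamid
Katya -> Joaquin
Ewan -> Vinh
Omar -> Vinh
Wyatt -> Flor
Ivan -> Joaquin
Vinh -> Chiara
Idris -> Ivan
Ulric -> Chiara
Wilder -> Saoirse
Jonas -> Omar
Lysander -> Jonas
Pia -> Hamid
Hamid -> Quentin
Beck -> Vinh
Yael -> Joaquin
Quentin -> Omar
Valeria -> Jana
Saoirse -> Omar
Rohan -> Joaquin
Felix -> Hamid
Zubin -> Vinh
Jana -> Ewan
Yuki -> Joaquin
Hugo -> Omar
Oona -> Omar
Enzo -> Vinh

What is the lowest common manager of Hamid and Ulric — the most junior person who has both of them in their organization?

Hamid's chain of managers is Quentin, Omar, Vinh, Chiara. Ulric's chain of managers is Chiara. The first manager that appears in both chains is Chiara.

Chiara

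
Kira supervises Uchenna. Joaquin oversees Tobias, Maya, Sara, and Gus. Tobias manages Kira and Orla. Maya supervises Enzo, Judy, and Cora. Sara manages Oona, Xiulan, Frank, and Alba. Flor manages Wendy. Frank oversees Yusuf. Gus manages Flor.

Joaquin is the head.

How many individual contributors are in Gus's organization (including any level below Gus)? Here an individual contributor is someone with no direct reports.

1

The only person in Gus's organization with no one reporting to them is Wendy. That is 1.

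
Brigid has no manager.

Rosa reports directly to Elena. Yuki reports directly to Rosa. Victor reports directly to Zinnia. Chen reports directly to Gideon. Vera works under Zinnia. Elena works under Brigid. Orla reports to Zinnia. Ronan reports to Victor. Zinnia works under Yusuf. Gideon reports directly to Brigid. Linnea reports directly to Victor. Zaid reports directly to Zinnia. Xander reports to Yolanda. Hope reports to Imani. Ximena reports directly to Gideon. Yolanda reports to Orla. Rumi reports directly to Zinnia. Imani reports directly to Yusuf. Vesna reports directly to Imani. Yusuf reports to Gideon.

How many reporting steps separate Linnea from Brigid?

Chain from Linnea up to Brigid: Linnea → Victor → Zinnia → Yusuf → Gideon → Brigid. That is 5 steps up, so Linnea is 5 levels below Brigid.

5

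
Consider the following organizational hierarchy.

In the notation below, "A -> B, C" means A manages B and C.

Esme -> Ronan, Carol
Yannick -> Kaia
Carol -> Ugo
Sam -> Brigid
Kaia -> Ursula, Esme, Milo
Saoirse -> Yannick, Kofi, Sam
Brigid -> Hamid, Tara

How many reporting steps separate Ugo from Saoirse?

5

Chain from Ugo up to Saoirse: Ugo → Carol → Esme → Kaia → Yannick → Saoirse. That is 5 steps up, so Ugo is 5 levels below Saoirse.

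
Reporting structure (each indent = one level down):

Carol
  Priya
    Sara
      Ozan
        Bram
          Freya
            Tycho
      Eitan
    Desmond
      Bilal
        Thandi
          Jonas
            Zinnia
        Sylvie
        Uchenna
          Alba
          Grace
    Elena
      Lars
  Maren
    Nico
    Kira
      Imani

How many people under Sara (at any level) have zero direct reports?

The people in Sara's organization with no one reporting to them are Eitan, Tycho. That is 2.

2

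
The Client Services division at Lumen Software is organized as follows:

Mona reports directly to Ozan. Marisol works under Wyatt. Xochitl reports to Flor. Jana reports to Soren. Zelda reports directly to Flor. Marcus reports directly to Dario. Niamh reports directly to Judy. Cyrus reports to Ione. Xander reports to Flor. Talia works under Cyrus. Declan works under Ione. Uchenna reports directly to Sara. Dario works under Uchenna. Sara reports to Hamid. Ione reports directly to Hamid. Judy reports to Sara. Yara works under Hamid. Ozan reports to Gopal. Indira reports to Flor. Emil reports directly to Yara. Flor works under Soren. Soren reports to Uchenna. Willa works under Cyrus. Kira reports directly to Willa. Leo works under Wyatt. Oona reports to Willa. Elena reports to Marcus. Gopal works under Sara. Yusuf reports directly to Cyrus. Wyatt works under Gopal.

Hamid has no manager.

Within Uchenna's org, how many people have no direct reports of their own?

The people in Uchenna's organization with no one reporting to them are Elena, Jana, Zelda, Indira, Xander, Xochitl. That is 6.

6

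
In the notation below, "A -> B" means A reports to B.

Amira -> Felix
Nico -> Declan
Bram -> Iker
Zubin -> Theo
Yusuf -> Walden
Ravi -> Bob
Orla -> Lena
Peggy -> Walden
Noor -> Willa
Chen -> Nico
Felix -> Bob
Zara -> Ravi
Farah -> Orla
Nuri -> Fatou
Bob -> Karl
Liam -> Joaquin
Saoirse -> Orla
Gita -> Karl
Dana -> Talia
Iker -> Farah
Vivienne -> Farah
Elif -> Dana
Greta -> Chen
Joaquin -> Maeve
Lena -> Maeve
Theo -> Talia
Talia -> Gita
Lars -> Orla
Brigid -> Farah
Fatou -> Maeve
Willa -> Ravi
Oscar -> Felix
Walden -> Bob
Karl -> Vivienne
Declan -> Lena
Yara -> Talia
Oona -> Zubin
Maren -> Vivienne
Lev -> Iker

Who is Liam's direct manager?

Joaquin

Liam reports directly to Joaquin.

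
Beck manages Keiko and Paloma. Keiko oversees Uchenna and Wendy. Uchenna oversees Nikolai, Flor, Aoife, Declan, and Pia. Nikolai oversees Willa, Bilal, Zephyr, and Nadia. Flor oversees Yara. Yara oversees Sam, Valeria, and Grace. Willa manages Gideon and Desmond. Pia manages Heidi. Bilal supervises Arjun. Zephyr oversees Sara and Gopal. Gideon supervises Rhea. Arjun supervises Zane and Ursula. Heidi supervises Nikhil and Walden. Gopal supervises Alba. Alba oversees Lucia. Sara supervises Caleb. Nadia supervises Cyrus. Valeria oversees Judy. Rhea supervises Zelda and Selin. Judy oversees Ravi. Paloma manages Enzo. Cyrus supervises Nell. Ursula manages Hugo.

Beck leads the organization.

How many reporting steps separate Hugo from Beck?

Chain from Hugo up to Beck: Hugo → Ursula → Arjun → Bilal → Nikolai → Uchenna → Keiko → Beck. That is 7 steps up, so Hugo is 7 levels below Beck.

7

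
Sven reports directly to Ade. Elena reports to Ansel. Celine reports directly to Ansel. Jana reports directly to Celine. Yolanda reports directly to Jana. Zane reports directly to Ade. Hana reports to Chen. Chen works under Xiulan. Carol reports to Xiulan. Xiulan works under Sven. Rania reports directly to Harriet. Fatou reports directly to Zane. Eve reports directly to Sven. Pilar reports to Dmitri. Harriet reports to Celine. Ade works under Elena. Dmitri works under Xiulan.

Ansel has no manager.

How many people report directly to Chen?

Chen directly manages Hana. That is 1 direct report.

1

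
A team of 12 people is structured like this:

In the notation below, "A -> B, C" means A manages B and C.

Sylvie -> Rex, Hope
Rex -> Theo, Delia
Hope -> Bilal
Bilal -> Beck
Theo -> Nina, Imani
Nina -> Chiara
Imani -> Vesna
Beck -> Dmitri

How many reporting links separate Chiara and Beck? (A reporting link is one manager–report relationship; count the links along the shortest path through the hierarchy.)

Chiara is 4 levels below Sylvie, and Beck is 3 levels below Sylvie (their lowest common manager). The shortest path runs up from Chiara to Sylvie and back down to Beck: 4 + 3 = 7 links.

7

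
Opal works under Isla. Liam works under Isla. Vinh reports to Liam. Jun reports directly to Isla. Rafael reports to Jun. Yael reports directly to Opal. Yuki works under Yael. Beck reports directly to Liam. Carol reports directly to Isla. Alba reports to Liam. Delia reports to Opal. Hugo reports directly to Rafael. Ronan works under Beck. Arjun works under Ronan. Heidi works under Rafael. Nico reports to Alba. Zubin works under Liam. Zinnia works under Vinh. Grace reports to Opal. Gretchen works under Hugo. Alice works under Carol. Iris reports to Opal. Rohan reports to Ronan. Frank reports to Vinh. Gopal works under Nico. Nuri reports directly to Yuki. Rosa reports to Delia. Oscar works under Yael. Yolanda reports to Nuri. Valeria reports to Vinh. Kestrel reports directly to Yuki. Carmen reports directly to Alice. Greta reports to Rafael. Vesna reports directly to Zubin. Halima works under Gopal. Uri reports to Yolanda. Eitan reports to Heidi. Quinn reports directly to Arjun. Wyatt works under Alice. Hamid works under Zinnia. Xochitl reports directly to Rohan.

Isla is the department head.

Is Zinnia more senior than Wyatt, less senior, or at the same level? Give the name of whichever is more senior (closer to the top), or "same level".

Both Zinnia and Wyatt are 3 levels below Isla.

same level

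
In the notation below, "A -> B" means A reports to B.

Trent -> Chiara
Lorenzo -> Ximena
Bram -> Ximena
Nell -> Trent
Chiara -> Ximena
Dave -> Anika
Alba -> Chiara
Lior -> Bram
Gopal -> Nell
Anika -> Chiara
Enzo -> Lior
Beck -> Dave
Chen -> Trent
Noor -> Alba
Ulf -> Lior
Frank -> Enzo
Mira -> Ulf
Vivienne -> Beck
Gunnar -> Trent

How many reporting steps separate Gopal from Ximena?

Chain from Gopal up to Ximena: Gopal → Nell → Trent → Chiara → Ximena. That is 4 steps up, so Gopal is 4 levels below Ximena.

4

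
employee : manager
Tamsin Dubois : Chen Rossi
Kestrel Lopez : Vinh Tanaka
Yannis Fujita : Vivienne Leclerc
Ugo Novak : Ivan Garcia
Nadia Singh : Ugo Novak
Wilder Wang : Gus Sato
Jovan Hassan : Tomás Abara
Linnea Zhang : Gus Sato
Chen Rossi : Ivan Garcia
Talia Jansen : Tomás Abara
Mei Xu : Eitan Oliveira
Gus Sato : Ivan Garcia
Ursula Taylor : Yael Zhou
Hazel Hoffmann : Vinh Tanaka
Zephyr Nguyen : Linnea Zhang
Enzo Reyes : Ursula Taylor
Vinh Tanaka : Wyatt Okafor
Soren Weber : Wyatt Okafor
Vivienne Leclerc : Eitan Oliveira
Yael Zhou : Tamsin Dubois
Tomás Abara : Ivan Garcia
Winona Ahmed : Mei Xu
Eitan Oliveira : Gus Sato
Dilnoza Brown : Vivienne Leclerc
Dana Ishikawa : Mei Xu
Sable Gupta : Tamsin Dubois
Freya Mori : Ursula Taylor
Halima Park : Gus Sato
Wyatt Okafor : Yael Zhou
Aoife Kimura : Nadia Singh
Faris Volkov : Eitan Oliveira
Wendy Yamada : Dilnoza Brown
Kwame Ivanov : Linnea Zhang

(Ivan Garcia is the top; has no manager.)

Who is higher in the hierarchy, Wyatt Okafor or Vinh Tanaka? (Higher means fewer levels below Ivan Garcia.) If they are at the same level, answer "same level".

Wyatt Okafor

Wyatt Okafor is 4 levels below Ivan Garcia; Vinh Tanaka is 5. Wyatt Okafor is higher.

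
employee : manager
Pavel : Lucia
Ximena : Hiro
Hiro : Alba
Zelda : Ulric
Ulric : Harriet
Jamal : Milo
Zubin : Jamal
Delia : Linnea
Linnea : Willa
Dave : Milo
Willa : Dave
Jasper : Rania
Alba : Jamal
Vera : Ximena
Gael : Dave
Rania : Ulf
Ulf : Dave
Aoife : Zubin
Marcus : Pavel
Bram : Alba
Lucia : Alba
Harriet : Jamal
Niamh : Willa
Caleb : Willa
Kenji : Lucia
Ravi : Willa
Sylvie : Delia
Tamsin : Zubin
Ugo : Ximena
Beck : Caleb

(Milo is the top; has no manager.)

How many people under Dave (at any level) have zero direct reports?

The people in Dave's organization with no one reporting to them are Gael, Beck, Niamh, Sylvie, Ravi, Jasper. That is 6.

6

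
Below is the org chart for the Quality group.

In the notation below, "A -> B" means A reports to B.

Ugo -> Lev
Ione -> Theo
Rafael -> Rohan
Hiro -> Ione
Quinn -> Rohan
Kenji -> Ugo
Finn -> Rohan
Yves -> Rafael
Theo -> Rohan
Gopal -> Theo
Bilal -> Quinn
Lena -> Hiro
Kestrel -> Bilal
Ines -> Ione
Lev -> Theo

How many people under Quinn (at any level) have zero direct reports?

The only person in Quinn's organization with no one reporting to them is Kestrel. That is 1.

1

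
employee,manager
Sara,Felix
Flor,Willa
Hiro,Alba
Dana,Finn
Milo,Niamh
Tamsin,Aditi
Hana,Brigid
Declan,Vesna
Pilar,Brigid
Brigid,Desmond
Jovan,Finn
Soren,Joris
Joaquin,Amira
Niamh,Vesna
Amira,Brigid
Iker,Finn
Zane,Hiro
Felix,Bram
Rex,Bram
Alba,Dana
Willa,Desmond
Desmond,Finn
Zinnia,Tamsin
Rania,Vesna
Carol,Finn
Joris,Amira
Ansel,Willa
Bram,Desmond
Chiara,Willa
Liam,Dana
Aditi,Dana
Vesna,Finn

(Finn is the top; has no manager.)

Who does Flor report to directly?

Willa

Flor reports directly to Willa.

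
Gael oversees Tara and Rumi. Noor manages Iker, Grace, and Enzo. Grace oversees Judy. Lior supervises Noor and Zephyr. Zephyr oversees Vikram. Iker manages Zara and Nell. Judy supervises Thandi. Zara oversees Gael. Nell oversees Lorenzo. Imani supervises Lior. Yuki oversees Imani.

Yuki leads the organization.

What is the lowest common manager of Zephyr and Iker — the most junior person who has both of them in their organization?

Zephyr's chain of managers is Lior, Imani, Yuki. Iker's chain of managers is Noor, Lior, Imani, Yuki. The first manager that appears in both chains is Lior.

Lior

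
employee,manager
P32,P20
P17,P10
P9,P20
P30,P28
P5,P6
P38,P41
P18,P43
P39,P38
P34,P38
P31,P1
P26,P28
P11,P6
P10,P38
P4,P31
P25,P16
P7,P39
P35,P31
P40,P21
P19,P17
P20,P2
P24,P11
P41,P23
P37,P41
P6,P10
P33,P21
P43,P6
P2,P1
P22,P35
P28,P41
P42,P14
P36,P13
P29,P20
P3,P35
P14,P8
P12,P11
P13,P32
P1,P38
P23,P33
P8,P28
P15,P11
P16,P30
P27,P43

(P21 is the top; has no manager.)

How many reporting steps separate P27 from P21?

Chain from P27 up to P21: P27 → P43 → P6 → P10 → P38 → P41 → P23 → P33 → P21. That is 8 steps up, so P27 is 8 levels below P21.

8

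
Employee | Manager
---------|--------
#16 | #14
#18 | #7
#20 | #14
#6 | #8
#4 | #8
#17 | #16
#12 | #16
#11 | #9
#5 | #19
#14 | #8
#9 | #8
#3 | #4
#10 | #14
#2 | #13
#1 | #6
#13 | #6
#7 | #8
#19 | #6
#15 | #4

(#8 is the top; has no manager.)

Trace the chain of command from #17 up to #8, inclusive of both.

#17 reports to #16. #16 reports to #14. #14 reports to #8. #8 is at the top.

#17 -> #16 -> #14 -> #8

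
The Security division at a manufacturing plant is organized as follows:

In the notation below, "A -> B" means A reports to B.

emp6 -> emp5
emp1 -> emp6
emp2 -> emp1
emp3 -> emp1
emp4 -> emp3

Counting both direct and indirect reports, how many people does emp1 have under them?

3

emp1 directly manages emp2, emp3. emp2 has no reports. Under emp3: emp4 (1). So emp1's organization is 2 direct reports plus everyone under them: 1 + 2 = 3.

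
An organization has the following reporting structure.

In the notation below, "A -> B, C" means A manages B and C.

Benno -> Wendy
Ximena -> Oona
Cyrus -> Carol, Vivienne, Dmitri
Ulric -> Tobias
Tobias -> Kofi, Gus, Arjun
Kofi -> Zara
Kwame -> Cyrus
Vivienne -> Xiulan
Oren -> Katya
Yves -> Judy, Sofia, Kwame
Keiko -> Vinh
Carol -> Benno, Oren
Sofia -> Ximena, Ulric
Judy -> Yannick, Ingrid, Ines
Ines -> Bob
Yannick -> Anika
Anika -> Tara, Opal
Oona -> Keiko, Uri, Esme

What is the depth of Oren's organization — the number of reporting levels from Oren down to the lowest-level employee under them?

The longest chain under Oren runs Oren → Katya, which is 1 level below Oren.

1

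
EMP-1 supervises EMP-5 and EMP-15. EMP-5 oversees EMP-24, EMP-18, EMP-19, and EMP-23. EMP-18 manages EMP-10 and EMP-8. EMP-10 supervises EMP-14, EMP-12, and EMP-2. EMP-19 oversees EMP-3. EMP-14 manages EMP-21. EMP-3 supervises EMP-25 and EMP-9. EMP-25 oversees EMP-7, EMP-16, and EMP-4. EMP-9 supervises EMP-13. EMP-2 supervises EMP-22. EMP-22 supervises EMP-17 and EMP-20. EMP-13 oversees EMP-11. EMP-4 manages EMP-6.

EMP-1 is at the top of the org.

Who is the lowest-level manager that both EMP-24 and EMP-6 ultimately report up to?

EMP-5

EMP-24's chain of managers is EMP-5, EMP-1. EMP-6's chain of managers is EMP-4, EMP-25, EMP-3, EMP-19, EMP-5, EMP-1. The first manager that appears in both chains is EMP-5.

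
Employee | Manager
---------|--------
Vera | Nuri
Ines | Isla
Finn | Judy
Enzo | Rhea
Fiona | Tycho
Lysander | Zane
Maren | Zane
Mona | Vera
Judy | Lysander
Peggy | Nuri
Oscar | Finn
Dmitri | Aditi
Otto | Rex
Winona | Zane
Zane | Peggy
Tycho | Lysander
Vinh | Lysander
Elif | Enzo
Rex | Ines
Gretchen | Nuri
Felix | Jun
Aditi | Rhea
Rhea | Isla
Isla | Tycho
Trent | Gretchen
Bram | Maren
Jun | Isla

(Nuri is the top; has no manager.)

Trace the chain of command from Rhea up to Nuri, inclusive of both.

Rhea -> Isla -> Tycho -> Lysander -> Zane -> Peggy -> Nuri

Rhea reports to Isla. Isla reports to Tycho. Tycho reports to Lysander. Lysander reports to Zane. Zane reports to Peggy. Peggy reports to Nuri. Nuri is at the top.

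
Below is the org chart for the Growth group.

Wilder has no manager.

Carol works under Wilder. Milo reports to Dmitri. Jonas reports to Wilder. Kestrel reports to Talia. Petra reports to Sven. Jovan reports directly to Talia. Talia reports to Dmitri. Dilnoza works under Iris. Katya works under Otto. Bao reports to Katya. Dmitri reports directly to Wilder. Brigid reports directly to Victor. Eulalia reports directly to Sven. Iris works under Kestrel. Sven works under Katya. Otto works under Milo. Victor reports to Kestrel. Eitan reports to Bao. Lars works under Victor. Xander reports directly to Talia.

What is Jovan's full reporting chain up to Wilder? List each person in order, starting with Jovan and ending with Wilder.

Jovan reports to Talia. Talia reports to Dmitri. Dmitri reports to Wilder. Wilder is at the top.

Jovan -> Talia -> Dmitri -> Wilder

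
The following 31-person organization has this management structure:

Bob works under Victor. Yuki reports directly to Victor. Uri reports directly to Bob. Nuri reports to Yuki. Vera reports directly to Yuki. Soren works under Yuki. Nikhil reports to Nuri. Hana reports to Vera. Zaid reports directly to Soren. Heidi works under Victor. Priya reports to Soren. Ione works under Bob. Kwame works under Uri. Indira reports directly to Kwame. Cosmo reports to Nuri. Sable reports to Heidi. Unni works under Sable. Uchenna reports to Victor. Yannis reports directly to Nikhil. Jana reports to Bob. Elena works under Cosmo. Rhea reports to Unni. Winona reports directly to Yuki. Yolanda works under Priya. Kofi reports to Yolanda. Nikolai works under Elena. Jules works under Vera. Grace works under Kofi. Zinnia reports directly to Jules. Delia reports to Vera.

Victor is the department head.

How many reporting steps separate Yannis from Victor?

Chain from Yannis up to Victor: Yannis → Nikhil → Nuri → Yuki → Victor. That is 4 steps up, so Yannis is 4 levels below Victor.

4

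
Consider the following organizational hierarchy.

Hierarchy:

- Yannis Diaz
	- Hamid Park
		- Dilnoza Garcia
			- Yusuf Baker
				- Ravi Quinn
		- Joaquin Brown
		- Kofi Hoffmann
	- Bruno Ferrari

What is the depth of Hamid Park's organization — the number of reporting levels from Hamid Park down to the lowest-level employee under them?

The longest chain under Hamid Park runs Hamid Park → Dilnoza Garcia → Yusuf Baker → Ravi Quinn, which is 3 levels below Hamid Park.

3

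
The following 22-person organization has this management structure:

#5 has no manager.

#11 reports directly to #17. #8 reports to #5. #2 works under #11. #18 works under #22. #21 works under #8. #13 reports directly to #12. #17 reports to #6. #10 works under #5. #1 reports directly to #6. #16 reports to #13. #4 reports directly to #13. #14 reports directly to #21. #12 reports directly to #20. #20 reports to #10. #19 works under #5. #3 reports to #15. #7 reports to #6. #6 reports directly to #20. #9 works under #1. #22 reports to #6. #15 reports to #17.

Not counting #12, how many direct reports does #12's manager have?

#12 reports to #20. #20's other direct reports are #6 — 1 peer.

1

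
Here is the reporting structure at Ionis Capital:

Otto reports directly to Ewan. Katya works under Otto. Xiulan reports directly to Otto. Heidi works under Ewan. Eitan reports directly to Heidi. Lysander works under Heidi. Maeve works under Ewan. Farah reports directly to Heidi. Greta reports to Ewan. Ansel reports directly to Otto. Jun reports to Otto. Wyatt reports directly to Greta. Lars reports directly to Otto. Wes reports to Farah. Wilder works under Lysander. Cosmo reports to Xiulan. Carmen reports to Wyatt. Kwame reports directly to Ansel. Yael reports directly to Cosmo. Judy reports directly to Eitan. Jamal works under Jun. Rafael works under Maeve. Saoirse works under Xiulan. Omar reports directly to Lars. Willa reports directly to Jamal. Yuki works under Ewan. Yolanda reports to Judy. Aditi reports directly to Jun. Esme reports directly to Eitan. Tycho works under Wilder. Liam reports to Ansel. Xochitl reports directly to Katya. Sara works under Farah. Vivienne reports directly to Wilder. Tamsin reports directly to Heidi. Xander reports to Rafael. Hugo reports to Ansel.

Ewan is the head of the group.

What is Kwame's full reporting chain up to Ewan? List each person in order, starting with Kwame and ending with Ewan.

Kwame -> Ansel -> Otto -> Ewan

Kwame reports to Ansel. Ansel reports to Otto. Otto reports to Ewan. Ewan is at the top.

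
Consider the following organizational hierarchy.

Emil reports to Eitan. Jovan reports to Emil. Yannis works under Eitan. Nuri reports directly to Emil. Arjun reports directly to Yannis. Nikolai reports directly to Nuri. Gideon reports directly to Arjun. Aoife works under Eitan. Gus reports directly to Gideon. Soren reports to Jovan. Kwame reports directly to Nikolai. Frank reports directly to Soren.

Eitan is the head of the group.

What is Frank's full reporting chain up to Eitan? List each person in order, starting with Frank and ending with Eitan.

Frank -> Soren -> Jovan -> Emil -> Eitan

Frank reports to Soren. Soren reports to Jovan. Jovan reports to Emil. Emil reports to Eitan. Eitan is at the top.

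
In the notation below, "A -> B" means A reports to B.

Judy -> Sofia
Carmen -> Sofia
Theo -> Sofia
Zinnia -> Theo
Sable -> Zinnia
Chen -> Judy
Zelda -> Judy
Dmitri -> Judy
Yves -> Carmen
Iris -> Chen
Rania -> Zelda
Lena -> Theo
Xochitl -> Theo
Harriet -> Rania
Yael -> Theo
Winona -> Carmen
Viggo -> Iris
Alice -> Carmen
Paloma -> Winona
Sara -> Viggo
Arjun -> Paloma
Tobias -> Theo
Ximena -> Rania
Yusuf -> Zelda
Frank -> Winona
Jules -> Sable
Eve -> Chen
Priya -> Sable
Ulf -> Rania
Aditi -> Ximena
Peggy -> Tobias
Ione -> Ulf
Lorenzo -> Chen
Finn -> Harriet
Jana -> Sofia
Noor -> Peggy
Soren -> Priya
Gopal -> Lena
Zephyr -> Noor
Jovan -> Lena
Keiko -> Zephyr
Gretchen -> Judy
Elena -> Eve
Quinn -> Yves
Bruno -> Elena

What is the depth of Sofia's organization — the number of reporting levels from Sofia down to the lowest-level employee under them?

6

The longest chain under Sofia runs Sofia → Theo → Tobias → Peggy → Noor → Zephyr → Keiko, which is 6 levels below Sofia.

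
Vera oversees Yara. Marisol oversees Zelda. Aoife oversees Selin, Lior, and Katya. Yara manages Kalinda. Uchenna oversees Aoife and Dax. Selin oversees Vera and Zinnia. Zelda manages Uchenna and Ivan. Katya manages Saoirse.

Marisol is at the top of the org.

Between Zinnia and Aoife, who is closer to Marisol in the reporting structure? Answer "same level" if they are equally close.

Aoife

Zinnia is 5 levels below Marisol; Aoife is 3. Aoife is higher.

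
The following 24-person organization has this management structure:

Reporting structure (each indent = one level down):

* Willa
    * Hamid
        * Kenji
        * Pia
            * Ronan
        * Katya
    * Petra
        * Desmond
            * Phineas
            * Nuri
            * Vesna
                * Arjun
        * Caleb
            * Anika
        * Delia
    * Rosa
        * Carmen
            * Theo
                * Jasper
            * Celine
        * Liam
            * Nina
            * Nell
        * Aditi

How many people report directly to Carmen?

2

Carmen directly manages Theo, Celine. That is 2 direct reports.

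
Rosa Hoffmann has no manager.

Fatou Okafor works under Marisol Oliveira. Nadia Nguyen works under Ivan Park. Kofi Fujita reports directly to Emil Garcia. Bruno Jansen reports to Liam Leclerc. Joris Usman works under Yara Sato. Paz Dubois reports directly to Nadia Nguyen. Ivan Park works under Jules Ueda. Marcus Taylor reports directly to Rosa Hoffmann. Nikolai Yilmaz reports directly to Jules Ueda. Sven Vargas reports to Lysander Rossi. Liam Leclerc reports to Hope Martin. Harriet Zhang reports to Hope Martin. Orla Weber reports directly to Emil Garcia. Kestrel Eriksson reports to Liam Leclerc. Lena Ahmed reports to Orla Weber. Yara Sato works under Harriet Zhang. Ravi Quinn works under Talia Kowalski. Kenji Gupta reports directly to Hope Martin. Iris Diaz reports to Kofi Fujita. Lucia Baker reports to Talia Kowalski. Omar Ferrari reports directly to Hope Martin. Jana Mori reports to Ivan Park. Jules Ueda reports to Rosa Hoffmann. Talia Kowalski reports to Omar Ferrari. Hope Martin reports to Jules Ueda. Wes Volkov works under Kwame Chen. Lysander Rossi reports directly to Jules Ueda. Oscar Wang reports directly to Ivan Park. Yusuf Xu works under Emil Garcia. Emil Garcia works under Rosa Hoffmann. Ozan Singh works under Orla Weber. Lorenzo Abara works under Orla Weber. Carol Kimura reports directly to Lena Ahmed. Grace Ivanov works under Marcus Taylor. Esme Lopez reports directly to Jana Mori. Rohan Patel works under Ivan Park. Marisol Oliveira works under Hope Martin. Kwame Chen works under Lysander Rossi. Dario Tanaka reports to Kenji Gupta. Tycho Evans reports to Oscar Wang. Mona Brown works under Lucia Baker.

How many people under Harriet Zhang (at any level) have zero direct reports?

The only person in Harriet Zhang's organization with no one reporting to them is Joris Usman. That is 1.

1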